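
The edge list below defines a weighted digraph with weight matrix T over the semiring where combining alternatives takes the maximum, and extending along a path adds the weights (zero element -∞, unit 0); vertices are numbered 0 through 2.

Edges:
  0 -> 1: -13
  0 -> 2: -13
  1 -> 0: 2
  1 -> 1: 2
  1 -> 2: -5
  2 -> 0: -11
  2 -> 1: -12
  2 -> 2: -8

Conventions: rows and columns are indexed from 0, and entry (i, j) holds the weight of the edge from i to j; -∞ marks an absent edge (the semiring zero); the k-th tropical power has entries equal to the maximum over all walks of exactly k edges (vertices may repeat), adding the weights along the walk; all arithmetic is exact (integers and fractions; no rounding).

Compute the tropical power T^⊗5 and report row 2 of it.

T^⊗2:
  [-11, -11, -18]
  [4, 4, -3]
  [-10, -10, -16]
T^⊗3:
  [-9, -9, -16]
  [6, 6, -1]
  [-8, -8, -15]
T^⊗4:
  [-7, -7, -14]
  [8, 8, 1]
  [-6, -6, -13]
T^⊗5:
  [-5, -5, -12]
  [10, 10, 3]
  [-4, -4, -11]
Answer: row 2 of T^⊗5 = [-4, -4, -11]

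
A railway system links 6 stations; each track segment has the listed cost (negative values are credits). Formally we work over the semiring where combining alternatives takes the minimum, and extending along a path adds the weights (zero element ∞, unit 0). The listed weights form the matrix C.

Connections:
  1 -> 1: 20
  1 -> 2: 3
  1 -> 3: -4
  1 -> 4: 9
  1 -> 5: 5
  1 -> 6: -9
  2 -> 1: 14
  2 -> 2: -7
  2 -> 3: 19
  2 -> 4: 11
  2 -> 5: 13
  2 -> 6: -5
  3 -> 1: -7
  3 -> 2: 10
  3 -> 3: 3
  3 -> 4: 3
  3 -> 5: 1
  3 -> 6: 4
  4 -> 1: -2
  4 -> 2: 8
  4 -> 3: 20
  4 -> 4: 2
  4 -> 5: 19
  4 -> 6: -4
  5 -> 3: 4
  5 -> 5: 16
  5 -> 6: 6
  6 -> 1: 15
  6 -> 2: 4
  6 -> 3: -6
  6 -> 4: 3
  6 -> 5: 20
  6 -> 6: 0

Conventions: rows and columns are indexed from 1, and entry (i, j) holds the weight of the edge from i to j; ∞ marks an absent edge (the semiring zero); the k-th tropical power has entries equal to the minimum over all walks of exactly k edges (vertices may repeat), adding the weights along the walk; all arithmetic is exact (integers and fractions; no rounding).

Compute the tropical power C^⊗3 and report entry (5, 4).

C^⊗2:
  [-11, -5, -15, -6, -3, -9]
  [7, -14, -11, -2, 6, -12]
  [-4, -4, -11, 2, -2, -16]
  [0, 0, -10, -1, 3, -11]
  [-3, 10, 0, 7, 5, 6]
  [-13, -3, -6, -3, -5, -2]
C^⊗3:
  [-22, -12, -15, -12, -14, -20]
  [-18, -21, -18, -9, -10, -19]
  [-18, -12, -22, -13, -10, -16]
  [-17, -7, -17, -8, -9, -11]
  [-7, 0, -7, 3, 1, -12]
  [-13, -10, -17, -4, -8, -22]
Key observation: the optimum is the walk 5->6->3->4, with weight 6 + (-6) + 3 = 3.
Optimal value attained by: walk 5->6->3->4.
Answer: (C^⊗3)[5][4] = 3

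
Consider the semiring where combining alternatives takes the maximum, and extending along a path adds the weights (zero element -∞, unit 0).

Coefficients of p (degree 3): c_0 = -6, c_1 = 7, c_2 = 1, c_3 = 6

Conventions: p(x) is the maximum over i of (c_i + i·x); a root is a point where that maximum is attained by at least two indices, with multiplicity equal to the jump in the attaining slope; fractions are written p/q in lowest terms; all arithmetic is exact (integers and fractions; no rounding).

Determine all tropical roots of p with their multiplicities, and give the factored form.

hull edge (i=0, c=-6) to (i=1, c=7): slope 13, span 1
hull edge (i=1, c=7) to (i=3, c=6): slope -1/2, span 2
Factored form: p(x) = 6 ⊗ (x ⊕ (-13)) ⊗ (x ⊕ 1/2) ⊗ (x ⊕ 1/2)
Answer: roots = -13 (mult 1), 1/2 (mult 2)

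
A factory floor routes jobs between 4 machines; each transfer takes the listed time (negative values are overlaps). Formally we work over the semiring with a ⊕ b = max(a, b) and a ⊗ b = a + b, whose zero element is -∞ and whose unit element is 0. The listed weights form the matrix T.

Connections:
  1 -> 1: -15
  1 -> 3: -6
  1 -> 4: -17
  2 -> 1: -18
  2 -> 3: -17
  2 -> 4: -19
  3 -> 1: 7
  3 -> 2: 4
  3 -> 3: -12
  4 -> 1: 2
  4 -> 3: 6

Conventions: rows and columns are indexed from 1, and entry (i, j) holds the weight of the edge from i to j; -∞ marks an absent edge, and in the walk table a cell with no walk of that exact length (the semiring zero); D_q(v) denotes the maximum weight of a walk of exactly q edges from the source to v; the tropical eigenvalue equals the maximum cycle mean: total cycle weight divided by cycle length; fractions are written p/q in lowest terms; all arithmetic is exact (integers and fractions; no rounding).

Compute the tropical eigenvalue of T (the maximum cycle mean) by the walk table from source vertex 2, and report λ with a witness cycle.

q=0: [-∞, 0, -∞, -∞]
q=1: [-18, -∞, -17, -19]
q=2: [-10, -13, -13, -35]
q=3: [-6, -9, -16, -27]
q=4: [-9, -12, -12, -23]
Optimal cycle mean attained by: cycle 1->3->1, total (-6) + 7, length 2.
Answer: λ = 1/2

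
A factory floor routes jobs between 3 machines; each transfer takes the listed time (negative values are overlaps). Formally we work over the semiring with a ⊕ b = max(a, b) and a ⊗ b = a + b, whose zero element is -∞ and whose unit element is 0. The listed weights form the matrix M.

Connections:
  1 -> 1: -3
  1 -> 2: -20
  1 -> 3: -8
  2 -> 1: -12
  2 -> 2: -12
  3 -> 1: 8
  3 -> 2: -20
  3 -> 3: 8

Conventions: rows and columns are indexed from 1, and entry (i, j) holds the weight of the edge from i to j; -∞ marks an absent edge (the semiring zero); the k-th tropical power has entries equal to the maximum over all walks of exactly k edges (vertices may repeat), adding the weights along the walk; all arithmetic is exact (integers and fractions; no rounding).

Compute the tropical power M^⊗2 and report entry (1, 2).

M^⊗2:
  [0, -23, 0]
  [-15, -24, -20]
  [16, -12, 16]
Key observation: the optimum is the walk 1->1->2, with weight (-3) + (-20) = -23.
Optimal value attained by: walk 1->1->2.
Answer: (M^⊗2)[1][2] = -23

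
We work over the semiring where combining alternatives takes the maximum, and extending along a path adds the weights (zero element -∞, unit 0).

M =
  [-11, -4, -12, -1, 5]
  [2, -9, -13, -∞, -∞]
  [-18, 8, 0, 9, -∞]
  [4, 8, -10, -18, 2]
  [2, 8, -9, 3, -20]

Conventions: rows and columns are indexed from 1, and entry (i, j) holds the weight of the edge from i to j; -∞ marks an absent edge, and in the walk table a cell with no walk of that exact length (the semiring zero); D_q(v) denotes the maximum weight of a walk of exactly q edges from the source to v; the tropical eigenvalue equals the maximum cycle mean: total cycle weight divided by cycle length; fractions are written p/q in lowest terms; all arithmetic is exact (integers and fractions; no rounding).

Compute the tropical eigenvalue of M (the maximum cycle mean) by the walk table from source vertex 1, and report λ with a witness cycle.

q=0: [0, -∞, -∞, -∞, -∞]
q=1: [-11, -4, -12, -1, 5]
q=2: [7, 13, -4, 8, 1]
q=3: [15, 16, 0, 6, 12]
q=4: [18, 20, 3, 15, 20]
q=5: [22, 28, 11, 23, 23]
Optimal cycle mean attained by: cycle 1->5->2->1, total 5 + 8 + 2, length 3.
Answer: λ = 5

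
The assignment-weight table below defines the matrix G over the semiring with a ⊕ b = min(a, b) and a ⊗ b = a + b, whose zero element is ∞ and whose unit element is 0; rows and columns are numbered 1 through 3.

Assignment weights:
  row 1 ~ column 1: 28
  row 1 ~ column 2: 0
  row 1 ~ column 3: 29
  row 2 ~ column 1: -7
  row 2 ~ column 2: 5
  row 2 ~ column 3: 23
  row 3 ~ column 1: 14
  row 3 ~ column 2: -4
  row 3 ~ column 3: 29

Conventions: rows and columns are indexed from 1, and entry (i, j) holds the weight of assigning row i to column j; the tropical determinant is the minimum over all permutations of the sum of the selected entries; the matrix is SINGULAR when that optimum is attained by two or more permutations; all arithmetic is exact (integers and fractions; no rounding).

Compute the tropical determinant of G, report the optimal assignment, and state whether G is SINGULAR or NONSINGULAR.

σ = (1, 2, 3): 28 + 5 + 29 = 62
σ = (1, 3, 2): 28 + 23 + (-4) = 47
σ = (2, 1, 3): 0 + (-7) + 29 = 22
σ = (2, 3, 1): 0 + 23 + 14 = 37
σ = (3, 1, 2): 29 + (-7) + (-4) = 18
σ = (3, 2, 1): 29 + 5 + 14 = 48
Optimal value attained by: σ = (3, 1, 2).
Answer: det⊕(G) = 18; verdict: NONSINGULAR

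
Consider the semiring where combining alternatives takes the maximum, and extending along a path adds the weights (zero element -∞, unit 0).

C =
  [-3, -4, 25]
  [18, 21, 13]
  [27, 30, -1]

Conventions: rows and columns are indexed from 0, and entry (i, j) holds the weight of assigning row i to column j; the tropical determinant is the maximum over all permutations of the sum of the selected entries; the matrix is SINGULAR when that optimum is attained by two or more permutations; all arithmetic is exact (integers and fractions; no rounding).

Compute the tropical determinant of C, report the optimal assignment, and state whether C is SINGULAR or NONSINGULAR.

σ = (0, 1, 2): (-3) + 21 + (-1) = 17
σ = (0, 2, 1): (-3) + 13 + 30 = 40
σ = (1, 0, 2): (-4) + 18 + (-1) = 13
σ = (1, 2, 0): (-4) + 13 + 27 = 36
σ = (2, 0, 1): 25 + 18 + 30 = 73
σ = (2, 1, 0): 25 + 21 + 27 = 73
Optimal value attained by: σ = (2, 0, 1).
Answer: det⊕(C) = 73; verdict: SINGULAR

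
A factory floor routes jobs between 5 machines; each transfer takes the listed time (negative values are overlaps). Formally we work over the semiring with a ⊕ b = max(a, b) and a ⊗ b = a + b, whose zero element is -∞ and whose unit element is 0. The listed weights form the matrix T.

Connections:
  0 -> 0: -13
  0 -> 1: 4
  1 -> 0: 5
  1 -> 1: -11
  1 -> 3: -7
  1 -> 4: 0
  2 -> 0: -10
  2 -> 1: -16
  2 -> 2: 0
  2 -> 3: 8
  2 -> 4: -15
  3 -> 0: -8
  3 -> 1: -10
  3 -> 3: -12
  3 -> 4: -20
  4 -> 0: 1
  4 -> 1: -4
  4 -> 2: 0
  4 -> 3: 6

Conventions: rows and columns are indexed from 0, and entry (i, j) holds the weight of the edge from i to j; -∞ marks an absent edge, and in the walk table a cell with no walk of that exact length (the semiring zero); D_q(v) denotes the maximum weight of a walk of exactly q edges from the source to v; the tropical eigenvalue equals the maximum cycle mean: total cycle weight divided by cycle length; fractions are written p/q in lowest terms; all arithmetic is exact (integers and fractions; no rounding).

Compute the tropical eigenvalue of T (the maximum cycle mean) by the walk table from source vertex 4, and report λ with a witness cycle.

q=0: [-∞, -∞, -∞, -∞, 0]
q=1: [1, -4, 0, 6, -∞]
q=2: [1, 5, 0, 8, -4]
q=3: [10, 5, 0, 8, 5]
q=4: [10, 14, 5, 11, 5]
q=5: [19, 14, 5, 13, 14]
Optimal cycle mean attained by: cycle 0->1->0, total 4 + 5, length 2.
Answer: λ = 9/2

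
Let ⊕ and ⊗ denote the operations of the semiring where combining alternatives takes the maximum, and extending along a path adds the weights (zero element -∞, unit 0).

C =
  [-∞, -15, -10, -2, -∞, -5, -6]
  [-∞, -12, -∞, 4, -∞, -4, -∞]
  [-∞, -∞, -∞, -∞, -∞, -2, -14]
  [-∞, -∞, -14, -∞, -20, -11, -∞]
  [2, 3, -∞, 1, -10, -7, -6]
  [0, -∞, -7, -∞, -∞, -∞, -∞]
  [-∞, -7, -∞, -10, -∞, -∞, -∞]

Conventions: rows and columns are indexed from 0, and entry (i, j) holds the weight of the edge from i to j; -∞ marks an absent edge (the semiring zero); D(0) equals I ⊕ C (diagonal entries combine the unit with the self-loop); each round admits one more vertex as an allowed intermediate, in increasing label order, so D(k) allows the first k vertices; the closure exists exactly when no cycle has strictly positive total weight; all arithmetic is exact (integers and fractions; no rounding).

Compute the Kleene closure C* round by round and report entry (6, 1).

D(0):
  [0, -15, -10, -2, -∞, -5, -6]
  [-∞, 0, -∞, 4, -∞, -4, -∞]
  [-∞, -∞, 0, -∞, -∞, -2, -14]
  [-∞, -∞, -14, 0, -20, -11, -∞]
  [2, 3, -∞, 1, 0, -7, -6]
  [0, -∞, -7, -∞, -∞, 0, -∞]
  [-∞, -7, -∞, -10, -∞, -∞, 0]
D(1):
  [0, -15, -10, -2, -∞, -5, -6]
  [-∞, 0, -∞, 4, -∞, -4, -∞]
  [-∞, -∞, 0, -∞, -∞, -2, -14]
  [-∞, -∞, -14, 0, -20, -11, -∞]
  [2, 3, -8, 1, 0, -3, -4]
  [0, -15, -7, -2, -∞, 0, -6]
  [-∞, -7, -∞, -10, -∞, -∞, 0]
D(2):
  [0, -15, -10, -2, -∞, -5, -6]
  [-∞, 0, -∞, 4, -∞, -4, -∞]
  [-∞, -∞, 0, -∞, -∞, -2, -14]
  [-∞, -∞, -14, 0, -20, -11, -∞]
  [2, 3, -8, 7, 0, -1, -4]
  [0, -15, -7, -2, -∞, 0, -6]
  [-∞, -7, -∞, -3, -∞, -11, 0]
D(3):
  [0, -15, -10, -2, -∞, -5, -6]
  [-∞, 0, -∞, 4, -∞, -4, -∞]
  [-∞, -∞, 0, -∞, -∞, -2, -14]
  [-∞, -∞, -14, 0, -20, -11, -28]
  [2, 3, -8, 7, 0, -1, -4]
  [0, -15, -7, -2, -∞, 0, -6]
  [-∞, -7, -∞, -3, -∞, -11, 0]
D(4):
  [0, -15, -10, -2, -22, -5, -6]
  [-∞, 0, -10, 4, -16, -4, -24]
  [-∞, -∞, 0, -∞, -∞, -2, -14]
  [-∞, -∞, -14, 0, -20, -11, -28]
  [2, 3, -7, 7, 0, -1, -4]
  [0, -15, -7, -2, -22, 0, -6]
  [-∞, -7, -17, -3, -23, -11, 0]
D(5):
  [0, -15, -10, -2, -22, -5, -6]
  [-14, 0, -10, 4, -16, -4, -20]
  [-∞, -∞, 0, -∞, -∞, -2, -14]
  [-18, -17, -14, 0, -20, -11, -24]
  [2, 3, -7, 7, 0, -1, -4]
  [0, -15, -7, -2, -22, 0, -6]
  [-21, -7, -17, -3, -23, -11, 0]
D(6):
  [0, -15, -10, -2, -22, -5, -6]
  [-4, 0, -10, 4, -16, -4, -10]
  [-2, -17, 0, -4, -24, -2, -8]
  [-11, -17, -14, 0, -20, -11, -17]
  [2, 3, -7, 7, 0, -1, -4]
  [0, -15, -7, -2, -22, 0, -6]
  [-11, -7, -17, -3, -23, -11, 0]
D(7):
  [0, -13, -10, -2, -22, -5, -6]
  [-4, 0, -10, 4, -16, -4, -10]
  [-2, -15, 0, -4, -24, -2, -8]
  [-11, -17, -14, 0, -20, -11, -17]
  [2, 3, -7, 7, 0, -1, -4]
  [0, -13, -7, -2, -22, 0, -6]
  [-11, -7, -17, -3, -23, -11, 0]
Answer: C*[6][1] = -7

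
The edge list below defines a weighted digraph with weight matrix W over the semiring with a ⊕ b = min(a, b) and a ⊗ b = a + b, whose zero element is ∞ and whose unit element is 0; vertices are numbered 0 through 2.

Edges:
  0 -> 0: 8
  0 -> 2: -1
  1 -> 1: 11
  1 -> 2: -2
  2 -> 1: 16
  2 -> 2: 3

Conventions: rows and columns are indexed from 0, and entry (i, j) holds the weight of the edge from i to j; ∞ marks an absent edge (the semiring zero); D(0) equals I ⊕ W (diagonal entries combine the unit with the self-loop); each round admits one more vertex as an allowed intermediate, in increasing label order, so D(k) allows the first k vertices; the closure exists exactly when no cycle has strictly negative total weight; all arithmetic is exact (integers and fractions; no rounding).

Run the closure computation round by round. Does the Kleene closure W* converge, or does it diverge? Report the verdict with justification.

D(0):
  [0, ∞, -1]
  [∞, 0, -2]
  [∞, 16, 0]
D(1):
  [0, ∞, -1]
  [∞, 0, -2]
  [∞, 16, 0]
D(2):
  [0, ∞, -1]
  [∞, 0, -2]
  [∞, 16, 0]
D(3):
  [0, 15, -1]
  [∞, 0, -2]
  [∞, 16, 0]
Key observation: every diagonal entry stays at the unit through all rounds, so no improving cycle exists.
Answer: CONVERGES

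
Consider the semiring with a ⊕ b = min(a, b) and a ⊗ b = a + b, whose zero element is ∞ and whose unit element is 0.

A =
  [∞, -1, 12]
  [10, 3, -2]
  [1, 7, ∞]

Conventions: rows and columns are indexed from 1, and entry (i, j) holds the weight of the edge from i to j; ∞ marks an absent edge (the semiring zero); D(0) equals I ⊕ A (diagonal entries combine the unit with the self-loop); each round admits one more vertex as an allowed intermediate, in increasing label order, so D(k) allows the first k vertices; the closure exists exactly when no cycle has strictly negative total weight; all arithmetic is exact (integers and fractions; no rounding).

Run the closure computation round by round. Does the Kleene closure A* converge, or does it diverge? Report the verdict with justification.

D(0):
  [0, -1, 12]
  [10, 0, -2]
  [1, 7, 0]
D(1):
  [0, -1, 12]
  [10, 0, -2]
  [1, 0, 0]
Detection: at round 2, diagonal entry (3, 3) turns strictly negative.
Key observation: the cycle 3->1->2->3 has total weight 1 + (-1) + (-2), which is strictly negative.
Answer: DIVERGES — negative cycle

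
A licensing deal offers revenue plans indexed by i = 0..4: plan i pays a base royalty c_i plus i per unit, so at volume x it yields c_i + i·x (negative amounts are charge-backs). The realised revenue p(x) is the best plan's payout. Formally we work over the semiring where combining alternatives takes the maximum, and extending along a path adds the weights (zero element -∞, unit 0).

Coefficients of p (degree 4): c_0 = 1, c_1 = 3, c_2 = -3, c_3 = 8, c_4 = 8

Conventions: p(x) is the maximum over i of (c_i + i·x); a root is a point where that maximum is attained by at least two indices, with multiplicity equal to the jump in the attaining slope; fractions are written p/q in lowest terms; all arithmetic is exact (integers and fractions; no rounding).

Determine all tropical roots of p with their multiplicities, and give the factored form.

hull edge (i=0, c=1) to (i=3, c=8): slope 7/3, span 3
hull edge (i=3, c=8) to (i=4, c=8): slope 0, span 1
Factored form: p(x) = 8 ⊗ (x ⊕ (-7/3)) ⊗ (x ⊕ (-7/3)) ⊗ (x ⊕ (-7/3)) ⊗ (x ⊕ 0)
Answer: roots = -7/3 (mult 3), 0 (mult 1)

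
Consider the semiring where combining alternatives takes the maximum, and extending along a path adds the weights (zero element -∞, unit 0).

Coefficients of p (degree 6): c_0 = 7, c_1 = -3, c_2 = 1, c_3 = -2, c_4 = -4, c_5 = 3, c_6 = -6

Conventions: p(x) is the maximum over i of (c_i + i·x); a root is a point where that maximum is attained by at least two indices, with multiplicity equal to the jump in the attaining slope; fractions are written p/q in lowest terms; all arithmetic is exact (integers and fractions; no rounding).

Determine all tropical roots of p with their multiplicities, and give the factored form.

hull edge (i=0, c=7) to (i=5, c=3): slope -4/5, span 5
hull edge (i=5, c=3) to (i=6, c=-6): slope -9, span 1
Factored form: p(x) = -6 ⊗ (x ⊕ 4/5) ⊗ (x ⊕ 4/5) ⊗ (x ⊕ 4/5) ⊗ (x ⊕ 4/5) ⊗ (x ⊕ 4/5) ⊗ (x ⊕ 9)
Answer: roots = 4/5 (mult 5), 9 (mult 1)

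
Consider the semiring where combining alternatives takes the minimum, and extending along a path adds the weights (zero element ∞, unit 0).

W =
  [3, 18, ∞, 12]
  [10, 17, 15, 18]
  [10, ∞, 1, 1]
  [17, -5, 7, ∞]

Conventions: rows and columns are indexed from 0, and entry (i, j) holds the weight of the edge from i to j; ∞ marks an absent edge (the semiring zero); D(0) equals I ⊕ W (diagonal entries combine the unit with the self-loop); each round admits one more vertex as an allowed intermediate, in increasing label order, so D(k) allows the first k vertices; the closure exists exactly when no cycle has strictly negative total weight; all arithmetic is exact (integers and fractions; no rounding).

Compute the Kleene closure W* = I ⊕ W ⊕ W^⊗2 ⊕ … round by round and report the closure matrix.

D(0):
  [0, 18, ∞, 12]
  [10, 0, 15, 18]
  [10, ∞, 0, 1]
  [17, -5, 7, 0]
D(1):
  [0, 18, ∞, 12]
  [10, 0, 15, 18]
  [10, 28, 0, 1]
  [17, -5, 7, 0]
D(2):
  [0, 18, 33, 12]
  [10, 0, 15, 18]
  [10, 28, 0, 1]
  [5, -5, 7, 0]
D(3):
  [0, 18, 33, 12]
  [10, 0, 15, 16]
  [10, 28, 0, 1]
  [5, -5, 7, 0]
D(4):
  [0, 7, 19, 12]
  [10, 0, 15, 16]
  [6, -4, 0, 1]
  [5, -5, 7, 0]
Answer: W* = [[0, 7, 19, 12], [10, 0, 15, 16], [6, -4, 0, 1], [5, -5, 7, 0]]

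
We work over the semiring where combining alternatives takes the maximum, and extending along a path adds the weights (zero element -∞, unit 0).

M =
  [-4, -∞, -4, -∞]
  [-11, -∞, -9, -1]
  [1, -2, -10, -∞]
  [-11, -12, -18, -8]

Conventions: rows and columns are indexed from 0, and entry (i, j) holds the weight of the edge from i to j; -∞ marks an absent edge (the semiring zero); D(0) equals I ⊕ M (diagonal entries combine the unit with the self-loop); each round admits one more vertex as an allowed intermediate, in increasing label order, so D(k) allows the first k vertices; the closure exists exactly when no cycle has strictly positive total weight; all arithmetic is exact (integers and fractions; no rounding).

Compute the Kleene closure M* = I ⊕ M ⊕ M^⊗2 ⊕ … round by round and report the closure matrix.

D(0):
  [0, -∞, -4, -∞]
  [-11, 0, -9, -1]
  [1, -2, 0, -∞]
  [-11, -12, -18, 0]
D(1):
  [0, -∞, -4, -∞]
  [-11, 0, -9, -1]
  [1, -2, 0, -∞]
  [-11, -12, -15, 0]
D(2):
  [0, -∞, -4, -∞]
  [-11, 0, -9, -1]
  [1, -2, 0, -3]
  [-11, -12, -15, 0]
D(3):
  [0, -6, -4, -7]
  [-8, 0, -9, -1]
  [1, -2, 0, -3]
  [-11, -12, -15, 0]
D(4):
  [0, -6, -4, -7]
  [-8, 0, -9, -1]
  [1, -2, 0, -3]
  [-11, -12, -15, 0]
Answer: M* = [[0, -6, -4, -7], [-8, 0, -9, -1], [1, -2, 0, -3], [-11, -12, -15, 0]]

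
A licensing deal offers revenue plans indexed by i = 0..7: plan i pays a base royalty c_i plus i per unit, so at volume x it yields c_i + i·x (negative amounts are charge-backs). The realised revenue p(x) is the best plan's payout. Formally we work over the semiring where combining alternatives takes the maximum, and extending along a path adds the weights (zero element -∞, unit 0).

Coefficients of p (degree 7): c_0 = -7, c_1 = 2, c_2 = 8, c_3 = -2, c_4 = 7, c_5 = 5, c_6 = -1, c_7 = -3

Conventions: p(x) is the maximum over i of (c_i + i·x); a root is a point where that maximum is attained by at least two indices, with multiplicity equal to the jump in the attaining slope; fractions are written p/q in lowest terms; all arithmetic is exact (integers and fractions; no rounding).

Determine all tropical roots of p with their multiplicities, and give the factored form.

hull edge (i=0, c=-7) to (i=1, c=2): slope 9, span 1
hull edge (i=1, c=2) to (i=2, c=8): slope 6, span 1
hull edge (i=2, c=8) to (i=4, c=7): slope -1/2, span 2
hull edge (i=4, c=7) to (i=5, c=5): slope -2, span 1
hull edge (i=5, c=5) to (i=7, c=-3): slope -4, span 2
Factored form: p(x) = -3 ⊗ (x ⊕ (-9)) ⊗ (x ⊕ (-6)) ⊗ (x ⊕ 1/2) ⊗ (x ⊕ 1/2) ⊗ (x ⊕ 2) ⊗ (x ⊕ 4) ⊗ (x ⊕ 4)
Answer: roots = -9 (mult 1), -6 (mult 1), 1/2 (mult 2), 2 (mult 1), 4 (mult 2)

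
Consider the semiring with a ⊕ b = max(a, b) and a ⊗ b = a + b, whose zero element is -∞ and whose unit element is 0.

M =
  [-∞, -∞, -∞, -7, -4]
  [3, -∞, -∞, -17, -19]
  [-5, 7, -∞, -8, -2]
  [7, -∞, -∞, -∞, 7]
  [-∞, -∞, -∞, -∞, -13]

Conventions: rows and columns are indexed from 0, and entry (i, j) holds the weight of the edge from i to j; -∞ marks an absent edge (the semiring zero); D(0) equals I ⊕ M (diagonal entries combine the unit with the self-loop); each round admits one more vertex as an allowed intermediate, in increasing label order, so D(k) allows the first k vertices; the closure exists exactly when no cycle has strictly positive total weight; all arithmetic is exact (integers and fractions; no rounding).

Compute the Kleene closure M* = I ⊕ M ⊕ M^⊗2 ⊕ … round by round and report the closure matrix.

D(0):
  [0, -∞, -∞, -7, -4]
  [3, 0, -∞, -17, -19]
  [-5, 7, 0, -8, -2]
  [7, -∞, -∞, 0, 7]
  [-∞, -∞, -∞, -∞, 0]
D(1):
  [0, -∞, -∞, -7, -4]
  [3, 0, -∞, -4, -1]
  [-5, 7, 0, -8, -2]
  [7, -∞, -∞, 0, 7]
  [-∞, -∞, -∞, -∞, 0]
D(2):
  [0, -∞, -∞, -7, -4]
  [3, 0, -∞, -4, -1]
  [10, 7, 0, 3, 6]
  [7, -∞, -∞, 0, 7]
  [-∞, -∞, -∞, -∞, 0]
D(3):
  [0, -∞, -∞, -7, -4]
  [3, 0, -∞, -4, -1]
  [10, 7, 0, 3, 6]
  [7, -∞, -∞, 0, 7]
  [-∞, -∞, -∞, -∞, 0]
D(4):
  [0, -∞, -∞, -7, 0]
  [3, 0, -∞, -4, 3]
  [10, 7, 0, 3, 10]
  [7, -∞, -∞, 0, 7]
  [-∞, -∞, -∞, -∞, 0]
D(5):
  [0, -∞, -∞, -7, 0]
  [3, 0, -∞, -4, 3]
  [10, 7, 0, 3, 10]
  [7, -∞, -∞, 0, 7]
  [-∞, -∞, -∞, -∞, 0]
Answer: M* = [[0, -∞, -∞, -7, 0], [3, 0, -∞, -4, 3], [10, 7, 0, 3, 10], [7, -∞, -∞, 0, 7], [-∞, -∞, -∞, -∞, 0]]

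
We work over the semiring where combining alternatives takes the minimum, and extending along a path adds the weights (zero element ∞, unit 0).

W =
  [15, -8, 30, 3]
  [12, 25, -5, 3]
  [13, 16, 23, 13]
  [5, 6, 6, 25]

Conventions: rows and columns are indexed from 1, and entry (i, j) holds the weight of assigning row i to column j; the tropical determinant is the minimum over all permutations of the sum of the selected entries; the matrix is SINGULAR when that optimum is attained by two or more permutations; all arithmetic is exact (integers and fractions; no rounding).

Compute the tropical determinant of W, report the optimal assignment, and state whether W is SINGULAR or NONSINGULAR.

σ = (1, 2, 3, 4): 15 + 25 + 23 + 25 = 88
σ = (1, 2, 4, 3): 15 + 25 + 13 + 6 = 59
σ = (1, 3, 2, 4): 15 + (-5) + 16 + 25 = 51
σ = (1, 3, 4, 2): 15 + (-5) + 13 + 6 = 29
σ = (1, 4, 2, 3): 15 + 3 + 16 + 6 = 40
σ = (1, 4, 3, 2): 15 + 3 + 23 + 6 = 47
σ = (2, 1, 3, 4): (-8) + 12 + 23 + 25 = 52
σ = (2, 1, 4, 3): (-8) + 12 + 13 + 6 = 23
σ = (2, 3, 1, 4): (-8) + (-5) + 13 + 25 = 25
σ = (2, 3, 4, 1): (-8) + (-5) + 13 + 5 = 5
σ = (2, 4, 1, 3): (-8) + 3 + 13 + 6 = 14
σ = (2, 4, 3, 1): (-8) + 3 + 23 + 5 = 23
σ = (3, 1, 2, 4): 30 + 12 + 16 + 25 = 83
σ = (3, 1, 4, 2): 30 + 12 + 13 + 6 = 61
σ = (3, 2, 1, 4): 30 + 25 + 13 + 25 = 93
σ = (3, 2, 4, 1): 30 + 25 + 13 + 5 = 73
σ = (3, 4, 1, 2): 30 + 3 + 13 + 6 = 52
σ = (3, 4, 2, 1): 30 + 3 + 16 + 5 = 54
σ = (4, 1, 2, 3): 3 + 12 + 16 + 6 = 37
σ = (4, 1, 3, 2): 3 + 12 + 23 + 6 = 44
σ = (4, 2, 1, 3): 3 + 25 + 13 + 6 = 47
σ = (4, 2, 3, 1): 3 + 25 + 23 + 5 = 56
σ = (4, 3, 1, 2): 3 + (-5) + 13 + 6 = 17
σ = (4, 3, 2, 1): 3 + (-5) + 16 + 5 = 19
Optimal value attained by: σ = (2, 3, 4, 1).
Answer: det⊕(W) = 5; verdict: NONSINGULAR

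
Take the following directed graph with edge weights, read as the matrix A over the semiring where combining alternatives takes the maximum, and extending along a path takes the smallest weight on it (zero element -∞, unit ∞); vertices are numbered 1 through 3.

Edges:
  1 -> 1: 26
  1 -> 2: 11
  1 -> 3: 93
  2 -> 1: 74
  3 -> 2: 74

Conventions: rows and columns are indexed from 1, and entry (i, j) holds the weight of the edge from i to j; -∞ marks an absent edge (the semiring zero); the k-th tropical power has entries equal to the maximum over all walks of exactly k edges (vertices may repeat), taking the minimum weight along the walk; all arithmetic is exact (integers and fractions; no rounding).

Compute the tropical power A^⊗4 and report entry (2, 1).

A^⊗2:
  [26, 74, 26]
  [26, 11, 74]
  [74, -∞, -∞]
A^⊗3:
  [74, 26, 26]
  [26, 74, 26]
  [26, 11, 74]
A^⊗4:
  [26, 26, 74]
  [74, 26, 26]
  [26, 74, 26]
Key observation: the optimum is the walk 2->1->3->2->1, with weight 74 min 93 min 74 min 74 = 74.
Optimal value attained by: walk 2->1->3->2->1.
Answer: (A^⊗4)[2][1] = 74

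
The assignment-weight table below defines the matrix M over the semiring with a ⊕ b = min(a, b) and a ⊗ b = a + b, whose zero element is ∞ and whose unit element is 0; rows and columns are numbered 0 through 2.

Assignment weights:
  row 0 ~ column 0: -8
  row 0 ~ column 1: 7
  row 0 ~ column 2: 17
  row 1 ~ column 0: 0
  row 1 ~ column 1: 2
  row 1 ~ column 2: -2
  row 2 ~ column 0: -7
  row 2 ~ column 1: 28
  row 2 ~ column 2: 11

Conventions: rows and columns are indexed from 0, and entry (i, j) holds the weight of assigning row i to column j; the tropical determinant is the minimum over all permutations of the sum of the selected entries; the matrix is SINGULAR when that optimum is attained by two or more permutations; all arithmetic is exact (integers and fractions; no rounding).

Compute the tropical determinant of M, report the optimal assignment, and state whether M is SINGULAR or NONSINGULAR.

σ = (0, 1, 2): (-8) + 2 + 11 = 5
σ = (0, 2, 1): (-8) + (-2) + 28 = 18
σ = (1, 0, 2): 7 + 0 + 11 = 18
σ = (1, 2, 0): 7 + (-2) + (-7) = -2
σ = (2, 0, 1): 17 + 0 + 28 = 45
σ = (2, 1, 0): 17 + 2 + (-7) = 12
Optimal value attained by: σ = (1, 2, 0).
Answer: det⊕(M) = -2; verdict: NONSINGULAR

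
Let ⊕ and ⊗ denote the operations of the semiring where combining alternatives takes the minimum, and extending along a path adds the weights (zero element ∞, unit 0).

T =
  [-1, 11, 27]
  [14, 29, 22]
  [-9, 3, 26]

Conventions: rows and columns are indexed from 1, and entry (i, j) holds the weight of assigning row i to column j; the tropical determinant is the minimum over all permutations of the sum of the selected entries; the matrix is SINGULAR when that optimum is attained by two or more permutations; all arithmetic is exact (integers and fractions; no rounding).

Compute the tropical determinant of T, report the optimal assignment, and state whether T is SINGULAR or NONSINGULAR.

σ = (1, 2, 3): (-1) + 29 + 26 = 54
σ = (1, 3, 2): (-1) + 22 + 3 = 24
σ = (2, 1, 3): 11 + 14 + 26 = 51
σ = (2, 3, 1): 11 + 22 + (-9) = 24
σ = (3, 1, 2): 27 + 14 + 3 = 44
σ = (3, 2, 1): 27 + 29 + (-9) = 47
Optimal value attained by: σ = (1, 3, 2).
Answer: det⊕(T) = 24; verdict: SINGULAR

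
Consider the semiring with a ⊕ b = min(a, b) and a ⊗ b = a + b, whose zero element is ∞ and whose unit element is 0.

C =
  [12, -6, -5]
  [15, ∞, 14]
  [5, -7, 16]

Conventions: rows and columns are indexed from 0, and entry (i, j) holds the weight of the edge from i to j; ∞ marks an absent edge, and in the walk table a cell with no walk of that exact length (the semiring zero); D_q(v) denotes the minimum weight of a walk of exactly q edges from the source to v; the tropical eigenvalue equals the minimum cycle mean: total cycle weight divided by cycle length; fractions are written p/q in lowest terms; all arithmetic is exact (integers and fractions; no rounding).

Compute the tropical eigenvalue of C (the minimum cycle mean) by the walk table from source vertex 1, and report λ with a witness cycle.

q=0: [∞, 0, ∞]
q=1: [15, ∞, 14]
q=2: [19, 7, 10]
q=3: [15, 3, 14]
Optimal cycle mean attained by: cycle 0->2->0, total (-5) + 5, length 2.
Answer: λ = 0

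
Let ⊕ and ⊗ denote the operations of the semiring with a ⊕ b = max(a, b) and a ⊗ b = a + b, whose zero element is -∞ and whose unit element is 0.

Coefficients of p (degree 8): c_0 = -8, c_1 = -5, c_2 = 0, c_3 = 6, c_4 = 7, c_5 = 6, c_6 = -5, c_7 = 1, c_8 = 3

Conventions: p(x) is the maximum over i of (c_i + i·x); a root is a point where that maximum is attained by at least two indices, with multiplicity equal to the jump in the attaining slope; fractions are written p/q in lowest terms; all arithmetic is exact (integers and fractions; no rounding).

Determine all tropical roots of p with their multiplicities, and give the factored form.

hull edge (i=0, c=-8) to (i=3, c=6): slope 14/3, span 3
hull edge (i=3, c=6) to (i=4, c=7): slope 1, span 1
hull edge (i=4, c=7) to (i=8, c=3): slope -1, span 4
Factored form: p(x) = 3 ⊗ (x ⊕ (-14/3)) ⊗ (x ⊕ (-14/3)) ⊗ (x ⊕ (-14/3)) ⊗ (x ⊕ (-1)) ⊗ (x ⊕ 1) ⊗ (x ⊕ 1) ⊗ (x ⊕ 1) ⊗ (x ⊕ 1)
Answer: roots = -14/3 (mult 3), -1 (mult 1), 1 (mult 4)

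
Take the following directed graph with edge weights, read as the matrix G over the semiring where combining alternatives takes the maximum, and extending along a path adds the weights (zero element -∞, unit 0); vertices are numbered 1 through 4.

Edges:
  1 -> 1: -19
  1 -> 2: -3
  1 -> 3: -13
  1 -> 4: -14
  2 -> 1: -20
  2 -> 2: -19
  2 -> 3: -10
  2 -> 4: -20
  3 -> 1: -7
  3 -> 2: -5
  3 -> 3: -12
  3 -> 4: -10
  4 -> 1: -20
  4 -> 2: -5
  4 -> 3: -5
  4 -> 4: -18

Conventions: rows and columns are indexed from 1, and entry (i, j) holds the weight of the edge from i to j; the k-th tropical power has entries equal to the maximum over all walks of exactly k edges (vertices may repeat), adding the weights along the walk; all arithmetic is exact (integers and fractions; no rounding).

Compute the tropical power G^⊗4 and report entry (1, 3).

G^⊗2:
  [-20, -18, -13, -23]
  [-17, -15, -22, -20]
  [-19, -10, -15, -21]
  [-12, -10, -15, -15]
G^⊗3:
  [-20, -18, -25, -23]
  [-29, -20, -25, -31]
  [-22, -20, -20, -25]
  [-22, -15, -20, -25]
G^⊗4:
  [-32, -23, -28, -34]
  [-32, -30, -30, -35]
  [-27, -25, -30, -30]
  [-27, -25, -25, -30]
Key observation: the optimum is the walk 1->2->3->2->3, with weight (-3) + (-10) + (-5) + (-10) = -28.
Optimal value attained by: walk 1->2->3->2->3.
Answer: (G^⊗4)[1][3] = -28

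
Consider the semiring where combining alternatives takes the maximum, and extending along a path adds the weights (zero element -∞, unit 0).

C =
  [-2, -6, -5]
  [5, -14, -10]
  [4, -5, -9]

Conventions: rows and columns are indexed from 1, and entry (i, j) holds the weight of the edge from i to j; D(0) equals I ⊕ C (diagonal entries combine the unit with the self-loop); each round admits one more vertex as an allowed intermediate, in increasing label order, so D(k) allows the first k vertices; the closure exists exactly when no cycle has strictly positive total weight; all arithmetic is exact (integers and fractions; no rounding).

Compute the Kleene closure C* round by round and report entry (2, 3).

D(0):
  [0, -6, -5]
  [5, 0, -10]
  [4, -5, 0]
D(1):
  [0, -6, -5]
  [5, 0, 0]
  [4, -2, 0]
D(2):
  [0, -6, -5]
  [5, 0, 0]
  [4, -2, 0]
D(3):
  [0, -6, -5]
  [5, 0, 0]
  [4, -2, 0]
Answer: C*[2][3] = 0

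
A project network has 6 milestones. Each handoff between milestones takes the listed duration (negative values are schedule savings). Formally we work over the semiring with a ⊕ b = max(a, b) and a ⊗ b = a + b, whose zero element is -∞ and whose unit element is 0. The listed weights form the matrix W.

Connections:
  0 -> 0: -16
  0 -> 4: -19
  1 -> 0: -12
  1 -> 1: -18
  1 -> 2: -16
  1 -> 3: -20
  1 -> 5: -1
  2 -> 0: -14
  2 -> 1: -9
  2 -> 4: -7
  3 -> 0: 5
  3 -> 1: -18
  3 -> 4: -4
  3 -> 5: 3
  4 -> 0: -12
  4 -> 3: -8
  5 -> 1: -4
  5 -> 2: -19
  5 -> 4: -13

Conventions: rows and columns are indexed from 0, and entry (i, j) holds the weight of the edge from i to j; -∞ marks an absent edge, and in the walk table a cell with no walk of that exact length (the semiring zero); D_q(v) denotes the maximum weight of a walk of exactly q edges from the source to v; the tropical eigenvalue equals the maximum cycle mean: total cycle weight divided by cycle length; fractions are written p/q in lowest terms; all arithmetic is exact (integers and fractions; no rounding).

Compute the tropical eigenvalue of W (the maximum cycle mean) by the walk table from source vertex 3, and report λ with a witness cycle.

q=0: [-∞, -∞, -∞, 0, -∞, -∞]
q=1: [5, -18, -∞, -∞, -4, 3]
q=2: [-11, -1, -16, -12, -10, -19]
q=3: [-7, -19, -17, -18, -16, -2]
q=4: [-13, -6, -21, -24, -15, -15]
q=5: [-18, -19, -22, -23, -28, -7]
q=6: [-18, -11, -26, -36, -20, -20]
Optimal cycle mean attained by: cycle 1->5->1, total (-1) + (-4), length 2.
Answer: λ = -5/2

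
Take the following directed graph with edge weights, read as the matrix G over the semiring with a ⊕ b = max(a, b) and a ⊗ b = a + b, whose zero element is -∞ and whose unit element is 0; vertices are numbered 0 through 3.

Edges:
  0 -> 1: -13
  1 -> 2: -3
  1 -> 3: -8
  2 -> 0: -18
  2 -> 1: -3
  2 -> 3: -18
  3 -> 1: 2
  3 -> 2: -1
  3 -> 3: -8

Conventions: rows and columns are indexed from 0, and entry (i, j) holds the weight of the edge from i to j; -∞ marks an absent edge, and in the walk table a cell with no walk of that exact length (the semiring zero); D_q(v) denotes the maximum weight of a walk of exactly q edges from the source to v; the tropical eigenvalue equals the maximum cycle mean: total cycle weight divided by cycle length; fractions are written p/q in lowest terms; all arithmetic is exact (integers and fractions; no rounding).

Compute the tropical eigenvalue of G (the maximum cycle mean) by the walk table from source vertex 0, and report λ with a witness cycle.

q=0: [0, -∞, -∞, -∞]
q=1: [-∞, -13, -∞, -∞]
q=2: [-∞, -∞, -16, -21]
q=3: [-34, -19, -22, -29]
q=4: [-40, -25, -22, -27]
Optimal cycle mean attained by: cycle 1->2->1, total (-3) + (-3), length 2.
Answer: λ = -3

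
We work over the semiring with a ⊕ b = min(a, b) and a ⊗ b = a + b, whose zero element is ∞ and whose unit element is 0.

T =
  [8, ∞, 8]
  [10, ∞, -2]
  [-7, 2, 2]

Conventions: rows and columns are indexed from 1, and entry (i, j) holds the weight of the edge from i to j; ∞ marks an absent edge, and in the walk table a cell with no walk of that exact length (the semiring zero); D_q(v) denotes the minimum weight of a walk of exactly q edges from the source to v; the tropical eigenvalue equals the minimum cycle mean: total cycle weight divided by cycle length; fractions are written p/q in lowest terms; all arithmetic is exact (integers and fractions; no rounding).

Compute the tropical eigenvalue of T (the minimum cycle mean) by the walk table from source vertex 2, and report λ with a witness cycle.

q=0: [∞, 0, ∞]
q=1: [10, ∞, -2]
q=2: [-9, 0, 0]
q=3: [-7, 2, -2]
Optimal cycle mean attained by: cycle 2->3->2, total (-2) + 2, length 2.
Answer: λ = 0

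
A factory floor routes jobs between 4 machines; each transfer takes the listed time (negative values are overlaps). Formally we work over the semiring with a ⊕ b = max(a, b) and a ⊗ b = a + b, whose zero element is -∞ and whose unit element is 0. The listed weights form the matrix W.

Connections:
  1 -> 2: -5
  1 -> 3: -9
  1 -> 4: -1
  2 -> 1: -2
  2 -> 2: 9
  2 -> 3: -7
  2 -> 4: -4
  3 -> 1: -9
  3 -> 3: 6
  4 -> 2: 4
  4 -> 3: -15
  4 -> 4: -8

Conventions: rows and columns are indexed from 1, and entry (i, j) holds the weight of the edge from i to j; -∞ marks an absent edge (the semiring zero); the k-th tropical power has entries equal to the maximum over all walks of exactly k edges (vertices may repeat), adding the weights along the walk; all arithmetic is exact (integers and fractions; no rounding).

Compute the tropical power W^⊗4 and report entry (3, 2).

W^⊗2:
  [-7, 4, -3, -9]
  [7, 18, 2, 5]
  [-3, -14, 12, -10]
  [2, 13, -3, 0]
W^⊗3:
  [2, 13, 3, 0]
  [16, 27, 11, 14]
  [3, -5, 18, -4]
  [11, 22, 6, 9]
W^⊗4:
  [11, 22, 9, 9]
  [25, 36, 20, 23]
  [9, 4, 24, 2]
  [20, 31, 15, 18]
Key observation: the optimum is the walk 3->1->2->2->2, with weight (-9) + (-5) + 9 + 9 = 4.
Optimal value attained by: walk 3->1->2->2->2.
Answer: (W^⊗4)[3][2] = 4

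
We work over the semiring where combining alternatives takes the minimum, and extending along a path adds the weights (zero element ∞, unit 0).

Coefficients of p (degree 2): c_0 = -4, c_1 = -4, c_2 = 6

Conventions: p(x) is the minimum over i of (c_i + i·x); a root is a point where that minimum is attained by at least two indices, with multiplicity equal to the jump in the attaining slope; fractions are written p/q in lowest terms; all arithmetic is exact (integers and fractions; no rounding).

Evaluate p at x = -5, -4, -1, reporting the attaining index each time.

p(-5) = min(-4+0·(-5)=-4, -4+1·(-5)=-9, 6+2·(-5)=-4) = -9 (attained by i=1)
p(-4) = min(-4+0·(-4)=-4, -4+1·(-4)=-8, 6+2·(-4)=-2) = -8 (attained by i=1)
p(-1) = min(-4+0·(-1)=-4, -4+1·(-1)=-5, 6+2·(-1)=4) = -5 (attained by i=1)
Answer: p(-5) = -9; p(-4) = -8; p(-1) = -5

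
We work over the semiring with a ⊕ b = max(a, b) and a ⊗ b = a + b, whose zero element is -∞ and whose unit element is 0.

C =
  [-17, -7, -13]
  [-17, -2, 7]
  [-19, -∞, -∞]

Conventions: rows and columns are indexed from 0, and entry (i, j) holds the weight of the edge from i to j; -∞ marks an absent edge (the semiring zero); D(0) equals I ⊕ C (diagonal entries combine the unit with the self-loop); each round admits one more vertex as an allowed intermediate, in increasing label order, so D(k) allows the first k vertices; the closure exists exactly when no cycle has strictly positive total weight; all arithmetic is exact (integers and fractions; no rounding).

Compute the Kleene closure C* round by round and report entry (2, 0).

D(0):
  [0, -7, -13]
  [-17, 0, 7]
  [-19, -∞, 0]
D(1):
  [0, -7, -13]
  [-17, 0, 7]
  [-19, -26, 0]
D(2):
  [0, -7, 0]
  [-17, 0, 7]
  [-19, -26, 0]
D(3):
  [0, -7, 0]
  [-12, 0, 7]
  [-19, -26, 0]
Answer: C*[2][0] = -19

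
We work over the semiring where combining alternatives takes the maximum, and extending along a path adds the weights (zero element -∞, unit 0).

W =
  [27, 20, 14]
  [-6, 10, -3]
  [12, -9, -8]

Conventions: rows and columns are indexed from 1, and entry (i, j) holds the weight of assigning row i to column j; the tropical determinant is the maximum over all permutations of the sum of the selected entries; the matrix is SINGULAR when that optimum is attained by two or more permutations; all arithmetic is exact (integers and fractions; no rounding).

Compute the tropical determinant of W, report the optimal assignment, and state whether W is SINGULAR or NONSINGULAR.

σ = (1, 2, 3): 27 + 10 + (-8) = 29
σ = (1, 3, 2): 27 + (-3) + (-9) = 15
σ = (2, 1, 3): 20 + (-6) + (-8) = 6
σ = (2, 3, 1): 20 + (-3) + 12 = 29
σ = (3, 1, 2): 14 + (-6) + (-9) = -1
σ = (3, 2, 1): 14 + 10 + 12 = 36
Optimal value attained by: σ = (3, 2, 1).
Answer: det⊕(W) = 36; verdict: NONSINGULAR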